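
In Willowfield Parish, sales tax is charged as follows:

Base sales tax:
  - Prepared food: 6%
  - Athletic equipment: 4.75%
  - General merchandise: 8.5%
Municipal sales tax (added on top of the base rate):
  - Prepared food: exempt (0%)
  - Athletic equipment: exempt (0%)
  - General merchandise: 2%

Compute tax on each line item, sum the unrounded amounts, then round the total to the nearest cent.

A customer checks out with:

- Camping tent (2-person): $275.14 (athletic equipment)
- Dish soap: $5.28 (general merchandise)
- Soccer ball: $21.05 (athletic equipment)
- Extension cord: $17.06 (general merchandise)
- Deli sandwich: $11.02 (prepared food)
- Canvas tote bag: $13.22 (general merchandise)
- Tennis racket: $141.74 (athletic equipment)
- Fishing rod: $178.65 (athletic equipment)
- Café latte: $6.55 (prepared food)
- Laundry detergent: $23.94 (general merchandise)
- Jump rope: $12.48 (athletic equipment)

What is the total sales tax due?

$37.18

Camping tent (2-person) $275.14: athletic equipment → 4.75% + 0% municipal = 4.75% → $13.06915
Dish soap $5.28: general merchandise → 8.5% + 2% municipal = 10.5% → $0.5544
Soccer ball $21.05: athletic equipment → 4.75% + 0% municipal = 4.75% → $0.999875
Extension cord $17.06: general merchandise → 8.5% + 2% municipal = 10.5% → $1.7913
Deli sandwich $11.02: prepared food → 6% + 0% municipal = 6% → $0.6612
Canvas tote bag $13.22: general merchandise → 8.5% + 2% municipal = 10.5% → $1.3881
Tennis racket $141.74: athletic equipment → 4.75% + 0% municipal = 4.75% → $6.73265
Fishing rod $178.65: athletic equipment → 4.75% + 0% municipal = 4.75% → $8.485875
Café latte $6.55: prepared food → 6% + 0% municipal = 6% → $0.393
Laundry detergent $23.94: general merchandise → 8.5% + 2% municipal = 10.5% → $2.5137
Jump rope $12.48: athletic equipment → 4.75% + 0% municipal = 4.75% → $0.5928
Unrounded tax sum = $37.18205 → $37.18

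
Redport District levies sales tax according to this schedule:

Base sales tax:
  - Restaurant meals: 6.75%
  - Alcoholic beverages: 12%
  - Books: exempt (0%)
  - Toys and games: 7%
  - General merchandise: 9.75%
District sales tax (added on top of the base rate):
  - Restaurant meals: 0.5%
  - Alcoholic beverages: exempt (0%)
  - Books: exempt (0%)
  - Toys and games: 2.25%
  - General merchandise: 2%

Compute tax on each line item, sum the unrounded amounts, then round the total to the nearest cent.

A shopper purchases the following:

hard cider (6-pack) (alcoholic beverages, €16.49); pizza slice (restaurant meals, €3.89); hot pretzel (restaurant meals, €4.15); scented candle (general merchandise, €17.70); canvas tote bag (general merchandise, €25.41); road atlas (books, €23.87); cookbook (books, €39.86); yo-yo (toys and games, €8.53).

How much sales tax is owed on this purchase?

Hard cider (6-pack) €16.49: alcoholic beverages → 12% + 0% district = 12% → €1.9788
Pizza slice €3.89: restaurant meals → 6.75% + 0.5% district = 7.25% → €0.282025
Hot pretzel €4.15: restaurant meals → 6.75% + 0.5% district = 7.25% → €0.300875
Scented candle €17.70: general merchandise → 9.75% + 2% district = 11.75% → €2.07975
Canvas tote bag €25.41: general merchandise → 9.75% + 2% district = 11.75% → €2.985675
Road atlas €23.87: books → 0% + 0% district = 0% → €0.00
Cookbook €39.86: books → 0% + 0% district = 0% → €0.00
Yo-yo €8.53: toys and games → 7% + 2.25% district = 9.25% → €0.789025
Unrounded tax sum = €8.41615 → €8.42

€8.42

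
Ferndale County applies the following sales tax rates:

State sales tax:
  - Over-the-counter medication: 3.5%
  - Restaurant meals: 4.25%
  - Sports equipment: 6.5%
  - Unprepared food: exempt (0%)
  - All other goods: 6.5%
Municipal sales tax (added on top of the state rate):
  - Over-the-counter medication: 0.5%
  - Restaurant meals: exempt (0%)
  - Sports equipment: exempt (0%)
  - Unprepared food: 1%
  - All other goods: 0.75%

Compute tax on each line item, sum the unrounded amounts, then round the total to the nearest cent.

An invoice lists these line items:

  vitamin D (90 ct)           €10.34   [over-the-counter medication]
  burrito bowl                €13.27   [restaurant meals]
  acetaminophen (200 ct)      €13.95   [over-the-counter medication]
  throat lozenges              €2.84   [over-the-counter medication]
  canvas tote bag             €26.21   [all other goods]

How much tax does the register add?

Vitamin D (90 ct) €10.34: over-the-counter medication → 3.5% + 0.5% municipal = 4% → €0.4136
Burrito bowl €13.27: restaurant meals → 4.25% + 0% municipal = 4.25% → €0.563975
Acetaminophen (200 ct) €13.95: over-the-counter medication → 3.5% + 0.5% municipal = 4% → €0.558
Throat lozenges €2.84: over-the-counter medication → 3.5% + 0.5% municipal = 4% → €0.1136
Canvas tote bag €26.21: all other goods → 6.5% + 0.75% municipal = 7.25% → €1.900225
Unrounded tax sum = €3.5494 → €3.55

€3.55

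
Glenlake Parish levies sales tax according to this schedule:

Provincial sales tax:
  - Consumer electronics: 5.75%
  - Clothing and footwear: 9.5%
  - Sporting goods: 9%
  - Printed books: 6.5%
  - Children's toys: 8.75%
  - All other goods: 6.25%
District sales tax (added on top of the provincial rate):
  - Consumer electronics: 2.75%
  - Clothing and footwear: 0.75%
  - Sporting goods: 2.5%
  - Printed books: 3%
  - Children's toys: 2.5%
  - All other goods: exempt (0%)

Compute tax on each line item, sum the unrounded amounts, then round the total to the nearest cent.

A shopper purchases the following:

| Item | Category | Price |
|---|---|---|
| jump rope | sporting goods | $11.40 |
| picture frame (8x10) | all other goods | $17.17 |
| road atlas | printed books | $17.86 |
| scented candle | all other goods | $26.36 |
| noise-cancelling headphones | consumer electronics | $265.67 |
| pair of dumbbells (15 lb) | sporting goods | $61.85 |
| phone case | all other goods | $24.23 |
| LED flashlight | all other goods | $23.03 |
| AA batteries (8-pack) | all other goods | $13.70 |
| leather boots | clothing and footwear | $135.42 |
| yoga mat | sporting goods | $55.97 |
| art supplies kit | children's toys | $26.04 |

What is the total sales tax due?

$62.48

Jump rope $11.40: sporting goods → 9% + 2.5% district = 11.5% → $1.311
Picture frame (8x10) $17.17: all other goods → 6.25% + 0% district = 6.25% → $1.073125
Road atlas $17.86: printed books → 6.5% + 3% district = 9.5% → $1.6967
Scented candle $26.36: all other goods → 6.25% + 0% district = 6.25% → $1.6475
Noise-cancelling headphones $265.67: consumer electronics → 5.75% + 2.75% district = 8.5% → $22.58195
Pair of dumbbells (15 lb) $61.85: sporting goods → 9% + 2.5% district = 11.5% → $7.11275
Phone case $24.23: all other goods → 6.25% + 0% district = 6.25% → $1.514375
LED flashlight $23.03: all other goods → 6.25% + 0% district = 6.25% → $1.439375
AA batteries (8-pack) $13.70: all other goods → 6.25% + 0% district = 6.25% → $0.85625
Leather boots $135.42: clothing and footwear → 9.5% + 0.75% district = 10.25% → $13.88055
Yoga mat $55.97: sporting goods → 9% + 2.5% district = 11.5% → $6.43655
Art supplies kit $26.04: children's toys → 8.75% + 2.5% district = 11.25% → $2.9295
Unrounded tax sum = $62.479625 → $62.48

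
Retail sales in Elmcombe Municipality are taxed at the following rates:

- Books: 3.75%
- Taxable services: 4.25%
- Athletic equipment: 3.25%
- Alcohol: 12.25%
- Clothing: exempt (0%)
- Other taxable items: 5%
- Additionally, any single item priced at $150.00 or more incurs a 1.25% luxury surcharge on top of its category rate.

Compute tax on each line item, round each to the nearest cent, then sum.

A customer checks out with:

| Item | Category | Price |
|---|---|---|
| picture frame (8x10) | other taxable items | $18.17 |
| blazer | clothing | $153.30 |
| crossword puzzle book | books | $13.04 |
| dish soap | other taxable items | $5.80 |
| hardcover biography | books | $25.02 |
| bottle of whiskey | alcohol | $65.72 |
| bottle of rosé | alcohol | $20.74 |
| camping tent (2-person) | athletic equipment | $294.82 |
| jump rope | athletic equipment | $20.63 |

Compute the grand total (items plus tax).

$646.32

Picture frame (8x10) $18.17: other taxable items → 5% → $0.91
Blazer $153.30: clothing → 0% + 1.25% surcharge = 1.25% → $1.92
Crossword puzzle book $13.04: books → 3.75% → $0.49
Dish soap $5.80: other taxable items → 5% → $0.29
Hardcover biography $25.02: books → 3.75% → $0.94
Bottle of whiskey $65.72: alcohol → 12.25% → $8.05
Bottle of rosé $20.74: alcohol → 12.25% → $2.54
Camping tent (2-person) $294.82: athletic equipment → 3.25% + 1.25% surcharge = 4.5% → $13.27
Jump rope $20.63: athletic equipment → 3.25% → $0.67
Subtotal = $617.24; tax = $29.08; total due = $646.32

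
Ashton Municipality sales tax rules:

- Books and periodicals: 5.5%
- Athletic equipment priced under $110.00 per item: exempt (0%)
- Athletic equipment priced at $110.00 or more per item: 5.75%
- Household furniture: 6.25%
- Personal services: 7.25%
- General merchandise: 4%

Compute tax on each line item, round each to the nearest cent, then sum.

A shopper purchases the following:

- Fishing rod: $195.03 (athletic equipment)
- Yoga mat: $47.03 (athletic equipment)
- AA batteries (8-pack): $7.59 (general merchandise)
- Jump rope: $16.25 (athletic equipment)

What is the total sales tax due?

$11.51

Fishing rod $195.03: athletic equipment, $110.00 or more → 5.75% → $11.21
Yoga mat $47.03: athletic equipment, under $110.00 → 0% → $0.00
AA batteries (8-pack) $7.59: general merchandise → 4% → $0.30
Jump rope $16.25: athletic equipment, under $110.00 → 0% → $0.00
Total tax = $11.21 + $0.30 = $11.51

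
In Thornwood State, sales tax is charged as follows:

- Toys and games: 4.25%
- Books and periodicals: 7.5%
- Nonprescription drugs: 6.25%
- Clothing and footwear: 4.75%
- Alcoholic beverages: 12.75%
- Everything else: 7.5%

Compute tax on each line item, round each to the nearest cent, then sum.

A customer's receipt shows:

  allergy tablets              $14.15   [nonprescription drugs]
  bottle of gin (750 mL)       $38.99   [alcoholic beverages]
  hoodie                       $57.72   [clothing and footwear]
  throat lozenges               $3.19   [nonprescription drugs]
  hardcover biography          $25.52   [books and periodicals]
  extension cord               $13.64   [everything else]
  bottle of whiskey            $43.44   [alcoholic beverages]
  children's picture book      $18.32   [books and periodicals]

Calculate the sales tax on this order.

Allergy tablets $14.15: nonprescription drugs → 6.25% → $0.88
Bottle of gin (750 mL) $38.99: alcoholic beverages → 12.75% → $4.97
Hoodie $57.72: clothing and footwear → 4.75% → $2.74
Throat lozenges $3.19: nonprescription drugs → 6.25% → $0.20
Hardcover biography $25.52: books and periodicals → 7.5% → $1.91
Extension cord $13.64: everything else → 7.5% → $1.02
Bottle of whiskey $43.44: alcoholic beverages → 12.75% → $5.54
Children's picture book $18.32: books and periodicals → 7.5% → $1.37
Total tax = $0.88 + $4.97 + $2.74 + $0.20 + $1.91 + $1.02 + $5.54 + $1.37 = $18.63

$18.63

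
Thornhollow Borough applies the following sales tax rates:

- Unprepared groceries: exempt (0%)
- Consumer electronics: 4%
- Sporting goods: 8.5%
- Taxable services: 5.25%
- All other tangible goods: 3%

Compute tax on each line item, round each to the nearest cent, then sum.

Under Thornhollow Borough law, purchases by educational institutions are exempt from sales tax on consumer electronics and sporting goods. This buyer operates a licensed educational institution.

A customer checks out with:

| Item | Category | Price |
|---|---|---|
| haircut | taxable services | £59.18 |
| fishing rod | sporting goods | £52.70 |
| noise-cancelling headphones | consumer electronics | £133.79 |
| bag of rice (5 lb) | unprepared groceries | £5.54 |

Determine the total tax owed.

Haircut £59.18: taxable services → 5.25% → £3.11
Fishing rod £52.70: sporting goods, buyer-exempt → 0% → £0.00
Noise-cancelling headphones £133.79: consumer electronics, buyer-exempt → 0% → £0.00
Bag of rice (5 lb) £5.54: unprepared groceries → 0% → £0.00
Total tax = £3.11

£3.11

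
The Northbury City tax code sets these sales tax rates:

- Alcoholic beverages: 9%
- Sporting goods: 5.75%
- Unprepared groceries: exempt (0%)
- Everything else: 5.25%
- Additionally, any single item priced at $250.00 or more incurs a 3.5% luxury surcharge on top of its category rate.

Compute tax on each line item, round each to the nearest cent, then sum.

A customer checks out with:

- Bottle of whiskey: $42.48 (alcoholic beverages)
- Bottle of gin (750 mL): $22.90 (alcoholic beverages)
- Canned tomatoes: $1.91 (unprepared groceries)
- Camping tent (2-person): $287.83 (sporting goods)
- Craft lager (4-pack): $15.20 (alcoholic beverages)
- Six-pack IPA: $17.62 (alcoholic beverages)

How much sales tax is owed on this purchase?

Bottle of whiskey $42.48: alcoholic beverages → 9% → $3.82
Bottle of gin (750 mL) $22.90: alcoholic beverages → 9% → $2.06
Canned tomatoes $1.91: unprepared groceries → 0% → $0.00
Camping tent (2-person) $287.83: sporting goods → 5.75% + 3.5% surcharge = 9.25% → $26.62
Craft lager (4-pack) $15.20: alcoholic beverages → 9% → $1.37
Six-pack IPA $17.62: alcoholic beverages → 9% → $1.59
Total tax = $3.82 + $2.06 + $26.62 + $1.37 + $1.59 = $35.46

$35.46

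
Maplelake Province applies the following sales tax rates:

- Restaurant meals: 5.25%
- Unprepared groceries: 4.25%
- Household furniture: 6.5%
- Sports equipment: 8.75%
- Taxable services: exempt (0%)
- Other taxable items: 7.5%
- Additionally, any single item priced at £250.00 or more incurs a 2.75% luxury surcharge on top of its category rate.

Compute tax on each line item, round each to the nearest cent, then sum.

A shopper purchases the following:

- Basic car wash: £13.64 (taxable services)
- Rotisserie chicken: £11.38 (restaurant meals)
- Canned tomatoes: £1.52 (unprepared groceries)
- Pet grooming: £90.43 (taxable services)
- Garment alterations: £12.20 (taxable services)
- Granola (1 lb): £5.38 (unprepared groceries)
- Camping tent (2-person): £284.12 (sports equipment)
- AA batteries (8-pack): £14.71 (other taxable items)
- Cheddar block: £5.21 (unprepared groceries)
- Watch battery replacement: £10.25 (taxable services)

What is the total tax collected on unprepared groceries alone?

Canned tomatoes £1.52: unprepared groceries → 4.25% → £0.06
Granola (1 lb) £5.38: unprepared groceries → 4.25% → £0.23
Cheddar block £5.21: unprepared groceries → 4.25% → £0.22
Tax on unprepared groceries = £0.06 + £0.23 + £0.22 = £0.51

£0.51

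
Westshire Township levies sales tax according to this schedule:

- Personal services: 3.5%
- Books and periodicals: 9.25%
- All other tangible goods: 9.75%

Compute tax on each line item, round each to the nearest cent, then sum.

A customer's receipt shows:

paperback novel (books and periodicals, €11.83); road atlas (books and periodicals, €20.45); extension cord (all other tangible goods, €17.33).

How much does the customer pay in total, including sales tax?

Paperback novel €11.83: books and periodicals → 9.25% → €1.09
Road atlas €20.45: books and periodicals → 9.25% → €1.89
Extension cord €17.33: all other tangible goods → 9.75% → €1.69
Subtotal = €49.61; tax = €4.67; total due = €54.28

€54.28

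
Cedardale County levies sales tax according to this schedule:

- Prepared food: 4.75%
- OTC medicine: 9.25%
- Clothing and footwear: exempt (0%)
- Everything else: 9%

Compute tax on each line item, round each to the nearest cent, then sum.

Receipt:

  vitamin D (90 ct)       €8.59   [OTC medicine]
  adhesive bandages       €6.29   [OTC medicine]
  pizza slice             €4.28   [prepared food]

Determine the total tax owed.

Vitamin D (90 ct) €8.59: OTC medicine → 9.25% → €0.79
Adhesive bandages €6.29: OTC medicine → 9.25% → €0.58
Pizza slice €4.28: prepared food → 4.75% → €0.20
Total tax = €0.79 + €0.58 + €0.20 = €1.57

€1.57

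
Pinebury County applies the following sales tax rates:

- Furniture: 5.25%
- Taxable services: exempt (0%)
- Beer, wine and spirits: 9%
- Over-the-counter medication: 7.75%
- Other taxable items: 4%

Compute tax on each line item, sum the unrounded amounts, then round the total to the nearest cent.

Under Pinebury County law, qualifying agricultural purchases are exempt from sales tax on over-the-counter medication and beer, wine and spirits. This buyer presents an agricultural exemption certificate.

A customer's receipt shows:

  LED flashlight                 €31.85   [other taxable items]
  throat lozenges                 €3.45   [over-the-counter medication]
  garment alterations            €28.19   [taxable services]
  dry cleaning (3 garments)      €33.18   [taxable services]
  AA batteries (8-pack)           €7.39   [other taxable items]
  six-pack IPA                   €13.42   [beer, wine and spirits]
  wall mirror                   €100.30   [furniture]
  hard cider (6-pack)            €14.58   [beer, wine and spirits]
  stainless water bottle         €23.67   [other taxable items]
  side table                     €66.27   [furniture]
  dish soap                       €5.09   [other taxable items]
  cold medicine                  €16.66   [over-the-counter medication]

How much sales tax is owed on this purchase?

€11.46

LED flashlight €31.85: other taxable items → 4% → €1.274
Throat lozenges €3.45: over-the-counter medication, buyer-exempt → 0% → €0.00
Garment alterations €28.19: taxable services → 0% → €0.00
Dry cleaning (3 garments) €33.18: taxable services → 0% → €0.00
AA batteries (8-pack) €7.39: other taxable items → 4% → €0.2956
Six-pack IPA €13.42: beer, wine and spirits, buyer-exempt → 0% → €0.00
Wall mirror €100.30: furniture → 5.25% → €5.26575
Hard cider (6-pack) €14.58: beer, wine and spirits, buyer-exempt → 0% → €0.00
Stainless water bottle €23.67: other taxable items → 4% → €0.9468
Side table €66.27: furniture → 5.25% → €3.479175
Dish soap €5.09: other taxable items → 4% → €0.2036
Cold medicine €16.66: over-the-counter medication, buyer-exempt → 0% → €0.00
Unrounded tax sum = €11.464925 → €11.46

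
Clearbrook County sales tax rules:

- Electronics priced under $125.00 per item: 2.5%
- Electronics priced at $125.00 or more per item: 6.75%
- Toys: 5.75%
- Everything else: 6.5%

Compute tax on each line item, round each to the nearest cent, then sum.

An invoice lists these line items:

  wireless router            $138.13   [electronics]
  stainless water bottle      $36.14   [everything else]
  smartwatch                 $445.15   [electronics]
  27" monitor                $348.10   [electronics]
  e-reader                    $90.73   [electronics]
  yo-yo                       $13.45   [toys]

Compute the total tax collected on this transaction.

Wireless router $138.13: electronics, $125.00 or more → 6.75% → $9.32
Stainless water bottle $36.14: everything else → 6.5% → $2.35
Smartwatch $445.15: electronics, $125.00 or more → 6.75% → $30.05
27" monitor $348.10: electronics, $125.00 or more → 6.75% → $23.50
E-reader $90.73: electronics, under $125.00 → 2.5% → $2.27
Yo-yo $13.45: toys → 5.75% → $0.77
Total tax = $9.32 + $2.35 + $30.05 + $23.50 + $2.27 + $0.77 = $68.26

$68.26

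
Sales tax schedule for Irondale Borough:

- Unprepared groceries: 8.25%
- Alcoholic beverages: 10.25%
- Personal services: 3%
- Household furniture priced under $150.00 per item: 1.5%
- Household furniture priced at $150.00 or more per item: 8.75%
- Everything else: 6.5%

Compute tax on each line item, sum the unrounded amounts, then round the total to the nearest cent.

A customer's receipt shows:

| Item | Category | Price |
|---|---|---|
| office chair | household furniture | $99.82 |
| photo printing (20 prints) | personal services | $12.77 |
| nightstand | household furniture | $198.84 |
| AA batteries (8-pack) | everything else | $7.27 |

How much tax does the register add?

Office chair $99.82: household furniture, under $150.00 → 1.5% → $1.4973
Photo printing (20 prints) $12.77: personal services → 3% → $0.3831
Nightstand $198.84: household furniture, $150.00 or more → 8.75% → $17.3985
AA batteries (8-pack) $7.27: everything else → 6.5% → $0.47255
Unrounded tax sum = $19.75145 → $19.75

$19.75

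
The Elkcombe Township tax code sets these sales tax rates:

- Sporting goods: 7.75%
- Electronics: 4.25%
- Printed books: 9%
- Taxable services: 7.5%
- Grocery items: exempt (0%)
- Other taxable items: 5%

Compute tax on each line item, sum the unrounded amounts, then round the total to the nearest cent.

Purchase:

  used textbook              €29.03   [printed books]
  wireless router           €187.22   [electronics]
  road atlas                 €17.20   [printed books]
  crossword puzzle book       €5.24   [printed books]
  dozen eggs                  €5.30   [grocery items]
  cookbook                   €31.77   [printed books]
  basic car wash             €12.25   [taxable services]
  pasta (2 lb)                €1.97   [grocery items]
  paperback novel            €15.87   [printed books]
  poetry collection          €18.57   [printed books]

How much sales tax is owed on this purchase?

Used textbook €29.03: printed books → 9% → €2.6127
Wireless router €187.22: electronics → 4.25% → €7.95685
Road atlas €17.20: printed books → 9% → €1.548
Crossword puzzle book €5.24: printed books → 9% → €0.4716
Dozen eggs €5.30: grocery items → 0% → €0.00
Cookbook €31.77: printed books → 9% → €2.8593
Basic car wash €12.25: taxable services → 7.5% → €0.91875
Pasta (2 lb) €1.97: grocery items → 0% → €0.00
Paperback novel €15.87: printed books → 9% → €1.4283
Poetry collection €18.57: printed books → 9% → €1.6713
Unrounded tax sum = €19.4668 → €19.47

€19.47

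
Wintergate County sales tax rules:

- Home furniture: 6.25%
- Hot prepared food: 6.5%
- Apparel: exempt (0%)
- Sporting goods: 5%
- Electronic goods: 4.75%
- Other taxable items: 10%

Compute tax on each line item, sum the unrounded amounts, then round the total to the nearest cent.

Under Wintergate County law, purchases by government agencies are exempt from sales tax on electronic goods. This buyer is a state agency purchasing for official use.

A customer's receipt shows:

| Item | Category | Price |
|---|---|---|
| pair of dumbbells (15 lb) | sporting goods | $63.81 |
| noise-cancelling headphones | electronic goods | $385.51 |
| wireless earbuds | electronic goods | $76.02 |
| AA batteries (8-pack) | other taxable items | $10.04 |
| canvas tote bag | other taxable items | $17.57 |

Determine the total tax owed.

Pair of dumbbells (15 lb) $63.81: sporting goods → 5% → $3.1905
Noise-cancelling headphones $385.51: electronic goods, buyer-exempt → 0% → $0.00
Wireless earbuds $76.02: electronic goods, buyer-exempt → 0% → $0.00
AA batteries (8-pack) $10.04: other taxable items → 10% → $1.004
Canvas tote bag $17.57: other taxable items → 10% → $1.757
Unrounded tax sum = $5.9515 → $5.95

$5.95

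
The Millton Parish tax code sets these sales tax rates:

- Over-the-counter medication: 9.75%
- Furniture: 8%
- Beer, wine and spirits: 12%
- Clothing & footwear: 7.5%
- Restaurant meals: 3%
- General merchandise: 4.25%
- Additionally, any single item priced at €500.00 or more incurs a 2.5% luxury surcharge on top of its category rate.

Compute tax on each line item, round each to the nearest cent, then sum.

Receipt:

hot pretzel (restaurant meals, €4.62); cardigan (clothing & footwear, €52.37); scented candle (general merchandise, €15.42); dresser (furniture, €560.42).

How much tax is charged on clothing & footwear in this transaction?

€3.93

Cardigan €52.37: clothing & footwear → 7.5% → €3.93
Tax on clothing & footwear = €3.93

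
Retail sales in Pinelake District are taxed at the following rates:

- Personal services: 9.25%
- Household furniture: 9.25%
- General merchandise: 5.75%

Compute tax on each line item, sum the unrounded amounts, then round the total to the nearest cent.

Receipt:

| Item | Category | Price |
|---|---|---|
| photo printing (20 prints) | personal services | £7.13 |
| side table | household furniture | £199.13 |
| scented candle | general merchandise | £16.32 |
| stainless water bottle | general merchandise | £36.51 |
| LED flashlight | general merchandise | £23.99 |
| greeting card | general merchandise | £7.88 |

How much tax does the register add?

Photo printing (20 prints) £7.13: personal services → 9.25% → £0.659525
Side table £199.13: household furniture → 9.25% → £18.419525
Scented candle £16.32: general merchandise → 5.75% → £0.9384
Stainless water bottle £36.51: general merchandise → 5.75% → £2.099325
LED flashlight £23.99: general merchandise → 5.75% → £1.379425
Greeting card £7.88: general merchandise → 5.75% → £0.4531
Unrounded tax sum = £23.9493 → £23.95

£23.95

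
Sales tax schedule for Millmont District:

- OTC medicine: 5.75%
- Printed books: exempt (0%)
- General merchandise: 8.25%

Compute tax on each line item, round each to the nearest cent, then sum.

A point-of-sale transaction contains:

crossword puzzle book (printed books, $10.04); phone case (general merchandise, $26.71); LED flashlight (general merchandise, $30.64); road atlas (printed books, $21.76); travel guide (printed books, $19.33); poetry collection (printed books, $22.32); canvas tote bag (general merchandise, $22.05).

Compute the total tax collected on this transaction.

Crossword puzzle book $10.04: printed books → 0% → $0.00
Phone case $26.71: general merchandise → 8.25% → $2.20
LED flashlight $30.64: general merchandise → 8.25% → $2.53
Road atlas $21.76: printed books → 0% → $0.00
Travel guide $19.33: printed books → 0% → $0.00
Poetry collection $22.32: printed books → 0% → $0.00
Canvas tote bag $22.05: general merchandise → 8.25% → $1.82
Total tax = $2.20 + $2.53 + $1.82 = $6.55

$6.55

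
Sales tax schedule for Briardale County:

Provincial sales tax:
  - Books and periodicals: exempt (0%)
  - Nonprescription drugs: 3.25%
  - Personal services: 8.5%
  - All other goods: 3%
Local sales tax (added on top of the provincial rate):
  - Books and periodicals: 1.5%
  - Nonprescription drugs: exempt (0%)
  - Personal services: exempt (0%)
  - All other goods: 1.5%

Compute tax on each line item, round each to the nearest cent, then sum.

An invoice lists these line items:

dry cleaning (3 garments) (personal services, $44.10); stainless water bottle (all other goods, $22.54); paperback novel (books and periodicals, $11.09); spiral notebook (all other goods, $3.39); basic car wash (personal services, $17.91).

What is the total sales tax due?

$6.60

Dry cleaning (3 garments) $44.10: personal services → 8.5% + 0% local = 8.5% → $3.75
Stainless water bottle $22.54: all other goods → 3% + 1.5% local = 4.5% → $1.01
Paperback novel $11.09: books and periodicals → 0% + 1.5% local = 1.5% → $0.17
Spiral notebook $3.39: all other goods → 3% + 1.5% local = 4.5% → $0.15
Basic car wash $17.91: personal services → 8.5% + 0% local = 8.5% → $1.52
Total tax = $3.75 + $1.01 + $0.17 + $0.15 + $1.52 = $6.60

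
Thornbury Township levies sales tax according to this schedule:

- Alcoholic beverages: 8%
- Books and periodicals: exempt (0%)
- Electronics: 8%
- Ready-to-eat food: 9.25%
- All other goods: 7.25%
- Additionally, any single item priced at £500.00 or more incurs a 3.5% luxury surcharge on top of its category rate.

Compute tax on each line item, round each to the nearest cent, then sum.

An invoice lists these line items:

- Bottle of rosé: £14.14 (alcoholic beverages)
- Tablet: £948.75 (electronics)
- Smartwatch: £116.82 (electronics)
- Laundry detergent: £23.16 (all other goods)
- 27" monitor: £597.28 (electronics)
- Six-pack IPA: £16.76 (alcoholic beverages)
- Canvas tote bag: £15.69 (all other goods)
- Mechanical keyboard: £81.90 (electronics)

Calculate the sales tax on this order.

Bottle of rosé £14.14: alcoholic beverages → 8% → £1.13
Tablet £948.75: electronics → 8% + 3.5% surcharge = 11.5% → £109.11
Smartwatch £116.82: electronics → 8% → £9.35
Laundry detergent £23.16: all other goods → 7.25% → £1.68
27" monitor £597.28: electronics → 8% + 3.5% surcharge = 11.5% → £68.69
Six-pack IPA £16.76: alcoholic beverages → 8% → £1.34
Canvas tote bag £15.69: all other goods → 7.25% → £1.14
Mechanical keyboard £81.90: electronics → 8% → £6.55
Total tax = £1.13 + £109.11 + £9.35 + £1.68 + £68.69 + £1.34 + £1.14 + £6.55 = £198.99

£198.99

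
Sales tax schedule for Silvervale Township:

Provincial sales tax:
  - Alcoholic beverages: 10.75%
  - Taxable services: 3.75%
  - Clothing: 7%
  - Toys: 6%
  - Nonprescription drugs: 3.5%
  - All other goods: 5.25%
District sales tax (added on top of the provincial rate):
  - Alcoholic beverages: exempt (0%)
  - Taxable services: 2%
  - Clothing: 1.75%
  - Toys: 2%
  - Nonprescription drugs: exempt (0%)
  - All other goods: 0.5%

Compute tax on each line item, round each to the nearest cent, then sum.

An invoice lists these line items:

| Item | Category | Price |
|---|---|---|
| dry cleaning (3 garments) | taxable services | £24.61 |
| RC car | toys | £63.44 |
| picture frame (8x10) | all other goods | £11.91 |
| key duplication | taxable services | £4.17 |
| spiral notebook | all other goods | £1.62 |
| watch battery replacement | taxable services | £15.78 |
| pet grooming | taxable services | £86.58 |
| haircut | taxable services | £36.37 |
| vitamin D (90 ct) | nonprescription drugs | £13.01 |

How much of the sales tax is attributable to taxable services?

£9.64

Dry cleaning (3 garments) £24.61: taxable services → 3.75% + 2% district = 5.75% → £1.42
Key duplication £4.17: taxable services → 3.75% + 2% district = 5.75% → £0.24
Watch battery replacement £15.78: taxable services → 3.75% + 2% district = 5.75% → £0.91
Pet grooming £86.58: taxable services → 3.75% + 2% district = 5.75% → £4.98
Haircut £36.37: taxable services → 3.75% + 2% district = 5.75% → £2.09
Tax on taxable services = £1.42 + £0.24 + £0.91 + £4.98 + £2.09 = £9.64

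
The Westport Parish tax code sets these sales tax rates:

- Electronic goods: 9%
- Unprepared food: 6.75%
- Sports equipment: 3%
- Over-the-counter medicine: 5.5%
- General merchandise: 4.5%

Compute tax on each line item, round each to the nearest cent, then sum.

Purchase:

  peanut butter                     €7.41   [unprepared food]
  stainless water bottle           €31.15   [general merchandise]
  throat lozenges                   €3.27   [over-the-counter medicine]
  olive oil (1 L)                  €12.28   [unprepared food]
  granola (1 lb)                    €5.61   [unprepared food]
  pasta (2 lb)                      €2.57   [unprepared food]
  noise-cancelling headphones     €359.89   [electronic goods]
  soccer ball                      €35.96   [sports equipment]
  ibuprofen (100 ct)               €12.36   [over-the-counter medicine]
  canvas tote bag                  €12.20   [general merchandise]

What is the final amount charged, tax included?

Peanut butter €7.41: unprepared food → 6.75% → €0.50
Stainless water bottle €31.15: general merchandise → 4.5% → €1.40
Throat lozenges €3.27: over-the-counter medicine → 5.5% → €0.18
Olive oil (1 L) €12.28: unprepared food → 6.75% → €0.83
Granola (1 lb) €5.61: unprepared food → 6.75% → €0.38
Pasta (2 lb) €2.57: unprepared food → 6.75% → €0.17
Noise-cancelling headphones €359.89: electronic goods → 9% → €32.39
Soccer ball €35.96: sports equipment → 3% → €1.08
Ibuprofen (100 ct) €12.36: over-the-counter medicine → 5.5% → €0.68
Canvas tote bag €12.20: general merchandise → 4.5% → €0.55
Subtotal = €482.70; tax = €38.16; total due = €520.86

€520.86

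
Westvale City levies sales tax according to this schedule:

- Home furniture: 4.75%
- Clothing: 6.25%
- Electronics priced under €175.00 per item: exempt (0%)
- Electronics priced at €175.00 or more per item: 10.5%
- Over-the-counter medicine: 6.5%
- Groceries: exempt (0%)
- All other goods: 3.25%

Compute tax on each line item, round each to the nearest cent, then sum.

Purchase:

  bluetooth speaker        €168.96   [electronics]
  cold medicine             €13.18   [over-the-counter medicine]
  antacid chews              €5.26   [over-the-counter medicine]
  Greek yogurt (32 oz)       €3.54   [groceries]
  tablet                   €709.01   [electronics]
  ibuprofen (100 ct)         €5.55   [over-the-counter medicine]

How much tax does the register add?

€76.01

Bluetooth speaker €168.96: electronics, under €175.00 → 0% → €0.00
Cold medicine €13.18: over-the-counter medicine → 6.5% → €0.86
Antacid chews €5.26: over-the-counter medicine → 6.5% → €0.34
Greek yogurt (32 oz) €3.54: groceries → 0% → €0.00
Tablet €709.01: electronics, €175.00 or more → 10.5% → €74.45
Ibuprofen (100 ct) €5.55: over-the-counter medicine → 6.5% → €0.36
Total tax = €0.86 + €0.34 + €74.45 + €0.36 = €76.01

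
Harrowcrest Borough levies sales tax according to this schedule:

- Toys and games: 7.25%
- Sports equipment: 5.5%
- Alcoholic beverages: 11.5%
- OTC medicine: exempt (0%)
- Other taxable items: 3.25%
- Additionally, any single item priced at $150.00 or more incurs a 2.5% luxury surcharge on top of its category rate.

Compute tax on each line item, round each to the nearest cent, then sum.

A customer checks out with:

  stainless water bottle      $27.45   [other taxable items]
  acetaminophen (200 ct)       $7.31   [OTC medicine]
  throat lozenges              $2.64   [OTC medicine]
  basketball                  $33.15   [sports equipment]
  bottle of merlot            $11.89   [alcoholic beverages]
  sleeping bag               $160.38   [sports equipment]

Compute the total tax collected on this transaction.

$16.91

Stainless water bottle $27.45: other taxable items → 3.25% → $0.89
Acetaminophen (200 ct) $7.31: OTC medicine → 0% → $0.00
Throat lozenges $2.64: OTC medicine → 0% → $0.00
Basketball $33.15: sports equipment → 5.5% → $1.82
Bottle of merlot $11.89: alcoholic beverages → 11.5% → $1.37
Sleeping bag $160.38: sports equipment → 5.5% + 2.5% surcharge = 8% → $12.83
Total tax = $0.89 + $1.82 + $1.37 + $12.83 = $16.91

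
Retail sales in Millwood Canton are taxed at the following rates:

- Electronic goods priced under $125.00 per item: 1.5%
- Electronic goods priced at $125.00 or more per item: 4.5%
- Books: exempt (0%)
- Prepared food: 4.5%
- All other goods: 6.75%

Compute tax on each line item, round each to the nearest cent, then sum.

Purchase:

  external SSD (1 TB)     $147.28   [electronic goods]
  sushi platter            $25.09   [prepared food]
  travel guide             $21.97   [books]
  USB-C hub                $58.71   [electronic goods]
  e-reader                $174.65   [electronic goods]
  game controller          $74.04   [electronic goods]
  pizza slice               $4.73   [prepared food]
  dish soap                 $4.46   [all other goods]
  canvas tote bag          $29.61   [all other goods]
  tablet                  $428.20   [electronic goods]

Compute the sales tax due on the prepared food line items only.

$1.34

Sushi platter $25.09: prepared food → 4.5% → $1.13
Pizza slice $4.73: prepared food → 4.5% → $0.21
Tax on prepared food = $1.13 + $0.21 = $1.34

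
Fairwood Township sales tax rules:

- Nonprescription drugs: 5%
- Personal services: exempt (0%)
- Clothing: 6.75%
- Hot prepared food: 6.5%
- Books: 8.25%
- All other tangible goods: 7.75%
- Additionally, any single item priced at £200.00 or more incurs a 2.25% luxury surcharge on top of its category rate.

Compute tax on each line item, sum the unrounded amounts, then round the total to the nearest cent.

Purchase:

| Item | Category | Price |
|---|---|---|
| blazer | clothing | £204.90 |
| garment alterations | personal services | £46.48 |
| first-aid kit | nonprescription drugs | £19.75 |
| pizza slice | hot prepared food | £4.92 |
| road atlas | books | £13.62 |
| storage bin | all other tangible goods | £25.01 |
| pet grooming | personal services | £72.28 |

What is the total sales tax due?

£22.81

Blazer £204.90: clothing → 6.75% + 2.25% surcharge = 9% → £18.441
Garment alterations £46.48: personal services → 0% → £0.00
First-aid kit £19.75: nonprescription drugs → 5% → £0.9875
Pizza slice £4.92: hot prepared food → 6.5% → £0.3198
Road atlas £13.62: books → 8.25% → £1.12365
Storage bin £25.01: all other tangible goods → 7.75% → £1.938275
Pet grooming £72.28: personal services → 0% → £0.00
Unrounded tax sum = £22.810225 → £22.81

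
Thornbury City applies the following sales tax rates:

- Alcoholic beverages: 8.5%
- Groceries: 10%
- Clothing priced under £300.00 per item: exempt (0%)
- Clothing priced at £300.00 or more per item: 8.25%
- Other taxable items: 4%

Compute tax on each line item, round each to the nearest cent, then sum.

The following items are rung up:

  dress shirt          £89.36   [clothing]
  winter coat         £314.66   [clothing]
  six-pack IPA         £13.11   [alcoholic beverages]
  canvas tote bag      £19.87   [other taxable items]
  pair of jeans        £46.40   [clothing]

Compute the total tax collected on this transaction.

£27.86

Dress shirt £89.36: clothing, under £300.00 → 0% → £0.00
Winter coat £314.66: clothing, £300.00 or more → 8.25% → £25.96
Six-pack IPA £13.11: alcoholic beverages → 8.5% → £1.11
Canvas tote bag £19.87: other taxable items → 4% → £0.79
Pair of jeans £46.40: clothing, under £300.00 → 0% → £0.00
Total tax = £25.96 + £1.11 + £0.79 = £27.86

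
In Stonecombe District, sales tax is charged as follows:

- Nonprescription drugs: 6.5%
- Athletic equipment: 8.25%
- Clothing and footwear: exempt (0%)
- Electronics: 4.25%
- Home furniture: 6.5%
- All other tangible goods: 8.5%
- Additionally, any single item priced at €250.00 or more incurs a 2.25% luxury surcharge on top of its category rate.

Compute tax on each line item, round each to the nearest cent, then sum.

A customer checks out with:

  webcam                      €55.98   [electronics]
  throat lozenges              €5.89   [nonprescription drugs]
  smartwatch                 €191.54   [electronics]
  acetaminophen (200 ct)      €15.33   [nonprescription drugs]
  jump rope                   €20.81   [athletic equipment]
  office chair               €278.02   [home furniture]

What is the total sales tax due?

Webcam €55.98: electronics → 4.25% → €2.38
Throat lozenges €5.89: nonprescription drugs → 6.5% → €0.38
Smartwatch €191.54: electronics → 4.25% → €8.14
Acetaminophen (200 ct) €15.33: nonprescription drugs → 6.5% → €1.00
Jump rope €20.81: athletic equipment → 8.25% → €1.72
Office chair €278.02: home furniture → 6.5% + 2.25% surcharge = 8.75% → €24.33
Total tax = €2.38 + €0.38 + €8.14 + €1.00 + €1.72 + €24.33 = €37.95

€37.95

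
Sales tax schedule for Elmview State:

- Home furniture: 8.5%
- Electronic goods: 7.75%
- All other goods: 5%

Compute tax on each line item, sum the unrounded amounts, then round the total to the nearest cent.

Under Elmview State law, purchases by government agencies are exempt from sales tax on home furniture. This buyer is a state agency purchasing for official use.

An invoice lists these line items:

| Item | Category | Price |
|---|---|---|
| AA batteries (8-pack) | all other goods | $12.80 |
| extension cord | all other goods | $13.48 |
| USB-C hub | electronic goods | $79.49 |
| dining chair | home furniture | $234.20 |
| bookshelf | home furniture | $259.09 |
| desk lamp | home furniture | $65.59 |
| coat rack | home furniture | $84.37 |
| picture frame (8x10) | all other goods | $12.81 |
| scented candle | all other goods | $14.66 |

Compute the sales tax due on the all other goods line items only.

AA batteries (8-pack) $12.80: all other goods → 5% → $0.64
Extension cord $13.48: all other goods → 5% → $0.674
Picture frame (8x10) $12.81: all other goods → 5% → $0.6405
Scented candle $14.66: all other goods → 5% → $0.733
Tax on all other goods: unrounded sum = $2.6875 → $2.69

$2.69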